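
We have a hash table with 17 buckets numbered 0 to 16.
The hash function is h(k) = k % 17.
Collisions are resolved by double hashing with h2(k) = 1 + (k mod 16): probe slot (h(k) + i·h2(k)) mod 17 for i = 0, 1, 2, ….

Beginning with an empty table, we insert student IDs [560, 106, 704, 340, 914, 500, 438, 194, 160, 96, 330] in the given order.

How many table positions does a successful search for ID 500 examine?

560 hashes to 16; slot 16 is free => place at 16.
106 hashes to 4; slot 4 is free => place at 4.
704 hashes to 7; slot 7 is free => place at 7.
340 hashes to 0; slot 0 is free => place at 0.
914 hashes to 13; slot 13 is free => place at 13.
500 hashes to 7, h2=5; 7 taken => place at 12.
438 hashes to 13, h2=7; 13 taken => place at 3.
194 hashes to 7, h2=3; 7 taken => place at 10.
160 hashes to 7, h2=1; 7 taken => place at 8.
96 hashes to 11; slot 11 is free => place at 11.
330 hashes to 7, h2=11; 7 taken => place at 1.
Table: [340, 330, _, 438, 106, _, _, 704, 160, _, 194, 96, 500, 914, _, _, 560]
Lookup 500: h=7, h2=5, probe 7,12 → found at 12.

2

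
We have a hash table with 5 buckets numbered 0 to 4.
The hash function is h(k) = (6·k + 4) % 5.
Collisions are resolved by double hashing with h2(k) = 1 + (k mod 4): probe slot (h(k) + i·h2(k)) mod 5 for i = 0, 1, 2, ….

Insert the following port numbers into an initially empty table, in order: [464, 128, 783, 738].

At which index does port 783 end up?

1

464: h=3 => slot 3
128: h=2 => slot 2
783: h=2, h2=4, probe 2,1 => slot 1
738: h=2, h2=3, probe 2,0 => slot 0
Table: [738, 783, 128, 464, —]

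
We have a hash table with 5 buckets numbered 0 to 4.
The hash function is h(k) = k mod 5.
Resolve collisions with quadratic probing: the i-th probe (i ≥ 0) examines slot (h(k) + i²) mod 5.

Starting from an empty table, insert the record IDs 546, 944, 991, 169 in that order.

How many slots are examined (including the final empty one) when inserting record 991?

2

546 hashes to 1; slot 1 is free → place at 1.
944 hashes to 4; slot 4 is free → place at 4.
991 hashes to 1; 1 taken → place at 2.
169 hashes to 4; 4 taken → place at 0.
Table: [169, 546, 991, —, 944]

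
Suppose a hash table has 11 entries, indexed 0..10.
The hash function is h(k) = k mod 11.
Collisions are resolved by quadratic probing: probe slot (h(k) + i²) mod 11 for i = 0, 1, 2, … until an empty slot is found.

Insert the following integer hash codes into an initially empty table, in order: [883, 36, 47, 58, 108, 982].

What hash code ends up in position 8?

Insert 883: h=3, slot 3 empty -> index 3.
Insert 36: h=3, slot 3 occupied -> index 4.
Insert 47: h=3, slots 3,4 occupied -> index 7.
Insert 58: h=3, slots 3,4,7 occupied -> index 1.
Insert 108: h=9, slot 9 empty -> index 9.
Insert 982: h=3, slots 3,4,7,1 occupied -> index 8.
Table: [., 58, ., 883, 36, ., ., 47, 982, 108, .]

982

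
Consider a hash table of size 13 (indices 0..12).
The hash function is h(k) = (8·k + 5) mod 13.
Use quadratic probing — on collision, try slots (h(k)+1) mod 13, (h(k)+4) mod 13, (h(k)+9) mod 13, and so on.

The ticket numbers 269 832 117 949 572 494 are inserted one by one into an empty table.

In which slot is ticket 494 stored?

269: h=12 -> slot 12
832: h=5 -> slot 5
117: h=5, probe 5,6 -> slot 6
949: h=5, probe 5,6,9 -> slot 9
572: h=5, probe 5,6,9,1 -> slot 1
494: h=5, probe 5,6,9,1,8 -> slot 8
Table: [∅, 572, ∅, ∅, ∅, 832, 117, ∅, 494, 949, ∅, ∅, 269]

8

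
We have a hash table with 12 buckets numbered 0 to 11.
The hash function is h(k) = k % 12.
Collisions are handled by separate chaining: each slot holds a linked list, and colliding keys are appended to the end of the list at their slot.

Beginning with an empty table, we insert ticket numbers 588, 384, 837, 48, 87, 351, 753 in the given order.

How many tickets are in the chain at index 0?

Insert 588: h=0, bucket 0 empty → new chain.
Insert 384: h=0, bucket 0 nonempty → append to chain.
Insert 837: h=9, bucket 9 empty → new chain.
Insert 48: h=0, bucket 0 nonempty → append to chain.
Insert 87: h=3, bucket 3 empty → new chain.
Insert 351: h=3, bucket 3 nonempty → append to chain.
Insert 753: h=9, bucket 9 nonempty → append to chain.
Final buckets:
0: 588 -> 384 -> 48
1: —
2: —
3: 87 -> 351
4: —
5: —
6: —
7: —
8: —
9: 837 -> 753
10: —
11: —

3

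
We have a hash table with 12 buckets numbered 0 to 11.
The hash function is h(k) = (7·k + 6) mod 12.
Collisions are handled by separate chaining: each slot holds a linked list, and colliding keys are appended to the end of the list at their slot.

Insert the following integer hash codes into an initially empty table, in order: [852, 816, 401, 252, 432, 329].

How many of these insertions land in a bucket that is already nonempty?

4

852 → bucket 6
816 → bucket 6 (collision)
401 → bucket 5
252 → bucket 6 (collision)
432 → bucket 6 (collision)
329 → bucket 5 (collision)
Final buckets:
0: ∅
1: ∅
2: ∅
3: ∅
4: ∅
5: 401 -> 329
6: 852 -> 816 -> 252 -> 432
7: ∅
8: ∅
9: ∅
10: ∅
11: ∅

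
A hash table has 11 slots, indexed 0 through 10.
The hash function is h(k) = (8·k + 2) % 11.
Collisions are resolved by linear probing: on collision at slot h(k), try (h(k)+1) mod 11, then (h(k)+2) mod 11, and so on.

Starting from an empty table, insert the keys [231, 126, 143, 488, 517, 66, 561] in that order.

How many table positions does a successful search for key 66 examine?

231 hashes to 2; slot 2 is free -> place at 2.
126 hashes to 9; slot 9 is free -> place at 9.
143 hashes to 2; 2 taken -> place at 3.
488 hashes to 1; slot 1 is free -> place at 1.
517 hashes to 2; 2,3 taken -> place at 4.
66 hashes to 2; 2,3,4 taken -> place at 5.
561 hashes to 2; 2,3,4,5 taken -> place at 6.
Table: [—, 488, 231, 143, 517, 66, 561, —, —, 126, —]
Lookup 66: h=2, probe 2,3,4,5 → found at 5.

4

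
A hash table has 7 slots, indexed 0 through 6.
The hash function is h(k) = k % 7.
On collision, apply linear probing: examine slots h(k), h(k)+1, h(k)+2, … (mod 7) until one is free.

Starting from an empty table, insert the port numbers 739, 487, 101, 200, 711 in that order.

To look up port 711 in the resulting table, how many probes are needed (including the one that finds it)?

739 hashes to 4; slot 4 is free -> place at 4.
487 hashes to 4; 4 taken -> place at 5.
101 hashes to 3; slot 3 is free -> place at 3.
200 hashes to 4; 4,5 taken -> place at 6.
711 hashes to 4; 4,5,6 taken -> place at 0.
Table: [711, _, _, 101, 739, 487, 200]
Lookup 711: h=4, probe 4,5,6,0 → found at 0.

4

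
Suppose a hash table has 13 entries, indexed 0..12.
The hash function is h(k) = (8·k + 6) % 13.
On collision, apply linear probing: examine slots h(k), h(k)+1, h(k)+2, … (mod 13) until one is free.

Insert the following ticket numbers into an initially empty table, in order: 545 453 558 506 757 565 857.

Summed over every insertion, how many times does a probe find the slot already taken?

Insert 545: h=11, slot 11 empty -> index 11.
Insert 453: h=3, slot 3 empty -> index 3.
Insert 558: h=11, slot 11 occupied -> index 12.
Insert 506: h=11, slots 11,12 occupied -> index 0.
Insert 757: h=4, slot 4 empty -> index 4.
Insert 565: h=2, slot 2 empty -> index 2.
Insert 857: h=11, slots 11,12,0 occupied -> index 1.
Table: [506, 857, 565, 453, 757, ., ., ., ., ., ., 545, 558]

6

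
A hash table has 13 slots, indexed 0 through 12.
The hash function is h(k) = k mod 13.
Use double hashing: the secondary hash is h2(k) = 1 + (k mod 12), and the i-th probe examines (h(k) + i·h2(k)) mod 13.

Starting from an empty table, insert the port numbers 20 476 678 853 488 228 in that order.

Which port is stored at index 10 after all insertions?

853

20: h=7 → slot 7
476: h=8 → slot 8
678: h=2 → slot 2
853: h=8, h2=2, probe 8,10 → slot 10
488: h=7, h2=9, probe 7,3 → slot 3
228: h=7, h2=1, probe 7,8,9 → slot 9
Table: [∅, ∅, 678, 488, ∅, ∅, ∅, 20, 476, 228, 853, ∅, ∅]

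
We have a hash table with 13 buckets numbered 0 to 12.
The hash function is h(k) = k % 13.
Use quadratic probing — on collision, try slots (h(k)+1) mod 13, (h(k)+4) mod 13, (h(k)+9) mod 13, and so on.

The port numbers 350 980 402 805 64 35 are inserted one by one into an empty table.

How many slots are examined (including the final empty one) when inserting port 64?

4

350: h=12 -> slot 12
980: h=5 -> slot 5
402: h=12, probe 12,0 -> slot 0
805: h=12, probe 12,0,3 -> slot 3
64: h=12, probe 12,0,3,8 -> slot 8
35: h=9 -> slot 9
Table: [402, ., ., 805, ., 980, ., ., 64, 35, ., ., 350]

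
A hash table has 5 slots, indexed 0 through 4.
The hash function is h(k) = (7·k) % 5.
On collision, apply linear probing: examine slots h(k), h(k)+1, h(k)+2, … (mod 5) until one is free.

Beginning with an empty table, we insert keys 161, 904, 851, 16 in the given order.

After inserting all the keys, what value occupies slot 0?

Insert 161: h=2, slot 2 empty -> index 2.
Insert 904: h=3, slot 3 empty -> index 3.
Insert 851: h=2, slots 2,3 occupied -> index 4.
Insert 16: h=2, slots 2,3,4 occupied -> index 0.
Table: [16, —, 161, 904, 851]

16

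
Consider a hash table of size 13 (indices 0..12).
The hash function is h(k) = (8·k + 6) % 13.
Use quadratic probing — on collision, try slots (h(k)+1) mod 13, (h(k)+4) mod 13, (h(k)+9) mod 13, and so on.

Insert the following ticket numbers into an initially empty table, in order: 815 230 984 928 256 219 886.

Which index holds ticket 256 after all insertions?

815: h=0 => slot 0
230: h=0, probe 0,1 => slot 1
984: h=0, probe 0,1,4 => slot 4
928: h=7 => slot 7
256: h=0, probe 0,1,4,9 => slot 9
219: h=3 => slot 3
886: h=9, probe 9,10 => slot 10
Table: [815, 230, —, 219, 984, —, —, 928, —, 256, 886, —, —]

9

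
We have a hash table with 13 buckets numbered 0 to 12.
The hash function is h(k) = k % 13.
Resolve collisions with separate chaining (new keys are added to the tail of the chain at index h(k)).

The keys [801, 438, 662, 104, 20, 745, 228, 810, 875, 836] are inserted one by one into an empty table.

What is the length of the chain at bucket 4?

Insert 801: h=8, bucket 8 empty -> new chain.
Insert 438: h=9, bucket 9 empty -> new chain.
Insert 662: h=12, bucket 12 empty -> new chain.
Insert 104: h=0, bucket 0 empty -> new chain.
Insert 20: h=7, bucket 7 empty -> new chain.
Insert 745: h=4, bucket 4 empty -> new chain.
Insert 228: h=7, bucket 7 nonempty -> append to chain.
Insert 810: h=4, bucket 4 nonempty -> append to chain.
Insert 875: h=4, bucket 4 nonempty -> append to chain.
Insert 836: h=4, bucket 4 nonempty -> append to chain.
Final buckets:
0: 104
1: _
2: _
3: _
4: 745 -> 810 -> 875 -> 836
5: _
6: _
7: 20 -> 228
8: 801
9: 438
10: _
11: _
12: 662

4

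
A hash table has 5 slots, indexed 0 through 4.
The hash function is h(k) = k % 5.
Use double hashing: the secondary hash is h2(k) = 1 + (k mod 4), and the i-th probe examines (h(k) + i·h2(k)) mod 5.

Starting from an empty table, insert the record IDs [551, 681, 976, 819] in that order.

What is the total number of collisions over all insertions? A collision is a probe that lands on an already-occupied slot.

2

Insert 551: h=1, slot 1 empty → index 1.
Insert 681: h=1, h2=2, slot 1 occupied → index 3.
Insert 976: h=1, h2=1, slot 1 occupied → index 2.
Insert 819: h=4, slot 4 empty → index 4.
Table: [∅, 551, 976, 681, 819]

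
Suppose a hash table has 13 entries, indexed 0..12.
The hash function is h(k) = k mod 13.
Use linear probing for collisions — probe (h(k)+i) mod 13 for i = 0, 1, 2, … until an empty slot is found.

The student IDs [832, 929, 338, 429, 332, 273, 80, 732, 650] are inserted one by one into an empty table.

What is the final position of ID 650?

8

832 hashes to 0; slot 0 is free => place at 0.
929 hashes to 6; slot 6 is free => place at 6.
338 hashes to 0; 0 taken => place at 1.
429 hashes to 0; 0,1 taken => place at 2.
332 hashes to 7; slot 7 is free => place at 7.
273 hashes to 0; 0,1,2 taken => place at 3.
80 hashes to 2; 2,3 taken => place at 4.
732 hashes to 4; 4 taken => place at 5.
650 hashes to 0; 0,1,2,3,4,5,6,7 taken => place at 8.
Table: [832, 338, 429, 273, 80, 732, 929, 332, 650, ., ., ., .]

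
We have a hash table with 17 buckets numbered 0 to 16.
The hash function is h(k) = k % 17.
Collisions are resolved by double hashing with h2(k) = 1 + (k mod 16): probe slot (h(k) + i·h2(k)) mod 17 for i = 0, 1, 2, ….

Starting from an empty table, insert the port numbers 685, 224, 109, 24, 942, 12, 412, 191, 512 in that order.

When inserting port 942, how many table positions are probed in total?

Insert 685: h=5, slot 5 empty → index 5.
Insert 224: h=3, slot 3 empty → index 3.
Insert 109: h=7, slot 7 empty → index 7.
Insert 24: h=7, h2=9, slot 7 occupied → index 16.
Insert 942: h=7, h2=15, slots 7,5,3 occupied → index 1.
Insert 12: h=12, slot 12 empty → index 12.
Insert 412: h=4, slot 4 empty → index 4.
Insert 191: h=4, h2=16, slots 4,3 occupied → index 2.
Insert 512: h=2, h2=1, slots 2,3,4,5 occupied → index 6.
Table: [—, 942, 191, 224, 412, 685, 512, 109, —, —, —, —, 12, —, —, —, 24]

4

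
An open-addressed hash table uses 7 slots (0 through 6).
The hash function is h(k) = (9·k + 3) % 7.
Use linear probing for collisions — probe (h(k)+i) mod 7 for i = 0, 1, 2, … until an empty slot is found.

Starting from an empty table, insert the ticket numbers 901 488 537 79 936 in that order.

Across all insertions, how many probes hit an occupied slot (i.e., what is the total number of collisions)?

901: h=6 => slot 6
488: h=6, probe 6,0 => slot 0
537: h=6, probe 6,0,1 => slot 1
79: h=0, probe 0,1,2 => slot 2
936: h=6, probe 6,0,1,2,3 => slot 3
Table: [488, 537, 79, 936, —, —, 901]

9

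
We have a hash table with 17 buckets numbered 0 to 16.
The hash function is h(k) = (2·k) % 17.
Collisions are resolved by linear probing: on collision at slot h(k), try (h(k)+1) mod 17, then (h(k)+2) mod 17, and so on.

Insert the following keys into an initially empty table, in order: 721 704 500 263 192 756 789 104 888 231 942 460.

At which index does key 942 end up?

Insert 721: h=14, slot 14 empty => index 14.
Insert 704: h=14, slot 14 occupied => index 15.
Insert 500: h=14, slots 14,15 occupied => index 16.
Insert 263: h=16, slot 16 occupied => index 0.
Insert 192: h=10, slot 10 empty => index 10.
Insert 756: h=16, slots 16,0 occupied => index 1.
Insert 789: h=14, slots 14,15,16,0,1 occupied => index 2.
Insert 104: h=4, slot 4 empty => index 4.
Insert 888: h=8, slot 8 empty => index 8.
Insert 231: h=3, slot 3 empty => index 3.
Insert 942: h=14, slots 14,15,16,0,1,2,3,4 occupied => index 5.
Insert 460: h=2, slots 2,3,4,5 occupied => index 6.
Table: [263, 756, 789, 231, 104, 942, 460, ., 888, ., 192, ., ., ., 721, 704, 500]

5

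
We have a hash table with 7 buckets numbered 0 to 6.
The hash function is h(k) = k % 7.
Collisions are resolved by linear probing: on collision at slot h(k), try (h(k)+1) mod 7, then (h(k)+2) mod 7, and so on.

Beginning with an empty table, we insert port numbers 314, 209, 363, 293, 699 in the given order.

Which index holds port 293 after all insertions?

2

314: h=6 -> slot 6
209: h=6, probe 6,0 -> slot 0
363: h=6, probe 6,0,1 -> slot 1
293: h=6, probe 6,0,1,2 -> slot 2
699: h=6, probe 6,0,1,2,3 -> slot 3
Table: [209, 363, 293, 699, _, _, 314]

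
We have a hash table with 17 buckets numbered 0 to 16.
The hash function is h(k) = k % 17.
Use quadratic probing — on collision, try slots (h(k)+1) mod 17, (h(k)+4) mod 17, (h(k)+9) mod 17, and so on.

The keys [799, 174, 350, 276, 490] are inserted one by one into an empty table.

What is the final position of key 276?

5

Insert 799: h=0, slot 0 empty => index 0.
Insert 174: h=4, slot 4 empty => index 4.
Insert 350: h=10, slot 10 empty => index 10.
Insert 276: h=4, slot 4 occupied => index 5.
Insert 490: h=14, slot 14 empty => index 14.
Table: [799, —, —, —, 174, 276, —, —, —, —, 350, —, —, —, 490, —, —]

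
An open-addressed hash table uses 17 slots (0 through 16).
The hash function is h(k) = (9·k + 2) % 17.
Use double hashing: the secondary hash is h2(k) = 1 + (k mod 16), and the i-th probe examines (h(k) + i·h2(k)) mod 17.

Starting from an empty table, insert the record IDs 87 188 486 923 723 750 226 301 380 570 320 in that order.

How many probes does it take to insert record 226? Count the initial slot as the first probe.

87 hashes to 3; slot 3 is free -> place at 3.
188 hashes to 11; slot 11 is free -> place at 11.
486 hashes to 7; slot 7 is free -> place at 7.
923 hashes to 13; slot 13 is free -> place at 13.
723 hashes to 15; slot 15 is free -> place at 15.
750 hashes to 3, h2=15; 3 taken -> place at 1.
226 hashes to 13, h2=3; 13 taken -> place at 16.
301 hashes to 8; slot 8 is free -> place at 8.
380 hashes to 5; slot 5 is free -> place at 5.
570 hashes to 15, h2=11; 15 taken -> place at 9.
320 hashes to 9, h2=1; 9 taken -> place at 10.
Table: [∅, 750, ∅, 87, ∅, 380, ∅, 486, 301, 570, 320, 188, ∅, 923, ∅, 723, 226]

2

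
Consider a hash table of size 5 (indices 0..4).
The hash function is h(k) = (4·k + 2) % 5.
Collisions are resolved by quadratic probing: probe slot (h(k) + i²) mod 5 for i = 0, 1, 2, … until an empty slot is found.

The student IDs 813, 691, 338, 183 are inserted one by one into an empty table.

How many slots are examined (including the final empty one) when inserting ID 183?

Insert 813: h=4, slot 4 empty → index 4.
Insert 691: h=1, slot 1 empty → index 1.
Insert 338: h=4, slot 4 occupied → index 0.
Insert 183: h=4, slots 4,0 occupied → index 3.
Table: [338, 691, -, 183, 813]

3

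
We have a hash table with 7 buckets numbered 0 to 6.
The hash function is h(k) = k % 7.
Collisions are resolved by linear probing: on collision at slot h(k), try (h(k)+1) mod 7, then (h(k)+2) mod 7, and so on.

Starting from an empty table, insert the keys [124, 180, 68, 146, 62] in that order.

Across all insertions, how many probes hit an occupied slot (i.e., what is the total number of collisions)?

124: h=5 -> slot 5
180: h=5, probe 5,6 -> slot 6
68: h=5, probe 5,6,0 -> slot 0
146: h=6, probe 6,0,1 -> slot 1
62: h=6, probe 6,0,1,2 -> slot 2
Table: [68, 146, 62, ∅, ∅, 124, 180]

8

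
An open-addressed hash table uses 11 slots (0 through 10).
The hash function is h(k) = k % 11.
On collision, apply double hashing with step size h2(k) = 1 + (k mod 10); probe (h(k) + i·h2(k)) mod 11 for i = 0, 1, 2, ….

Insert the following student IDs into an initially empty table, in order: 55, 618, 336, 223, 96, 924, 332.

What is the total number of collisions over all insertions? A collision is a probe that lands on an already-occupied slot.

55: h=0 -> slot 0
618: h=2 -> slot 2
336: h=6 -> slot 6
223: h=3 -> slot 3
96: h=8 -> slot 8
924: h=0, h2=5, probe 0,5 -> slot 5
332: h=2, h2=3, probe 2,5,8,0,3,6,9 -> slot 9
Table: [55, _, 618, 223, _, 924, 336, _, 96, 332, _]

7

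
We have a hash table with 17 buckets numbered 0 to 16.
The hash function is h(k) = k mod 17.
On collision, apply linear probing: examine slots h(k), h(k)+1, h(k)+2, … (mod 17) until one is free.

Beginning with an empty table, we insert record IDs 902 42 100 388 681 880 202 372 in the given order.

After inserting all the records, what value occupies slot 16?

202

Insert 902: h=1, slot 1 empty → index 1.
Insert 42: h=8, slot 8 empty → index 8.
Insert 100: h=15, slot 15 empty → index 15.
Insert 388: h=14, slot 14 empty → index 14.
Insert 681: h=1, slot 1 occupied → index 2.
Insert 880: h=13, slot 13 empty → index 13.
Insert 202: h=15, slot 15 occupied → index 16.
Insert 372: h=15, slots 15,16 occupied → index 0.
Table: [372, 902, 681, ∅, ∅, ∅, ∅, ∅, 42, ∅, ∅, ∅, ∅, 880, 388, 100, 202]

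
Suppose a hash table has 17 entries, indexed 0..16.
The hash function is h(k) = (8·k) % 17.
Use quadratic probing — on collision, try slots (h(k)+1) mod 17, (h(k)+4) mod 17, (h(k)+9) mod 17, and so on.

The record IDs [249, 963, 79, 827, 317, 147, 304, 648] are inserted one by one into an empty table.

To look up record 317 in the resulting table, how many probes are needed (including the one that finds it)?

5

249: h=3 => slot 3
963: h=3, probe 3,4 => slot 4
79: h=3, probe 3,4,7 => slot 7
827: h=3, probe 3,4,7,12 => slot 12
317: h=3, probe 3,4,7,12,2 => slot 2
147: h=3, probe 3,4,7,12,2,11 => slot 11
304: h=1 => slot 1
648: h=16 => slot 16
Table: [∅, 304, 317, 249, 963, ∅, ∅, 79, ∅, ∅, ∅, 147, 827, ∅, ∅, ∅, 648]
Lookup 317: h=3, probe 3,4,7,12,2 → found at 2.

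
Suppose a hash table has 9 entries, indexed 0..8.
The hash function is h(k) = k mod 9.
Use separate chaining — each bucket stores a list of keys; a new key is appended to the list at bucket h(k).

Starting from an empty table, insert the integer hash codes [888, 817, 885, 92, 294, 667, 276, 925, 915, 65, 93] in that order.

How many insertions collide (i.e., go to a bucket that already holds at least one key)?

6

888 → bucket 6
817 → bucket 7
885 → bucket 3
92 → bucket 2
294 → bucket 6 (collision)
667 → bucket 1
276 → bucket 6 (collision)
925 → bucket 7 (collision)
915 → bucket 6 (collision)
65 → bucket 2 (collision)
93 → bucket 3 (collision)
Final buckets:
0: ∅
1: 667
2: 92 -> 65
3: 885 -> 93
4: ∅
5: ∅
6: 888 -> 294 -> 276 -> 915
7: 817 -> 925
8: ∅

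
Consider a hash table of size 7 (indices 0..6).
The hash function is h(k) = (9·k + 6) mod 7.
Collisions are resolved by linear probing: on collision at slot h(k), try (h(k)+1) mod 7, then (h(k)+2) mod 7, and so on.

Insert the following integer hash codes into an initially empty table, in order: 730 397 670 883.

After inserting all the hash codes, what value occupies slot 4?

670

730 hashes to 3; slot 3 is free -> place at 3.
397 hashes to 2; slot 2 is free -> place at 2.
670 hashes to 2; 2,3 taken -> place at 4.
883 hashes to 1; slot 1 is free -> place at 1.
Table: [—, 883, 397, 730, 670, —, —]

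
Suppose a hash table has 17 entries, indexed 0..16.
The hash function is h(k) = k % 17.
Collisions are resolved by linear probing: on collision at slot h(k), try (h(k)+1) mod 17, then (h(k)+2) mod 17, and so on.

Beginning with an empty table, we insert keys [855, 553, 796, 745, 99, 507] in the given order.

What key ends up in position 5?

855: h=5 → slot 5
553: h=9 → slot 9
796: h=14 → slot 14
745: h=14, probe 14,15 → slot 15
99: h=14, probe 14,15,16 → slot 16
507: h=14, probe 14,15,16,0 → slot 0
Table: [507, —, —, —, —, 855, —, —, —, 553, —, —, —, —, 796, 745, 99]

855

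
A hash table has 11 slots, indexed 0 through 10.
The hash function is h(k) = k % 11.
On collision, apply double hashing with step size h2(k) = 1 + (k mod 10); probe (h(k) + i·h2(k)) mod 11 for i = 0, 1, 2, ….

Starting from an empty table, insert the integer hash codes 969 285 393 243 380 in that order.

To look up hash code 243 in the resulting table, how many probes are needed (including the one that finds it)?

Insert 969: h=1, slot 1 empty → index 1.
Insert 285: h=10, slot 10 empty → index 10.
Insert 393: h=8, slot 8 empty → index 8.
Insert 243: h=1, h2=4, slot 1 occupied → index 5.
Insert 380: h=6, slot 6 empty → index 6.
Table: [—, 969, —, —, —, 243, 380, —, 393, —, 285]
Lookup 243: h=1, h2=4, probe 1,5 → found at 5.

2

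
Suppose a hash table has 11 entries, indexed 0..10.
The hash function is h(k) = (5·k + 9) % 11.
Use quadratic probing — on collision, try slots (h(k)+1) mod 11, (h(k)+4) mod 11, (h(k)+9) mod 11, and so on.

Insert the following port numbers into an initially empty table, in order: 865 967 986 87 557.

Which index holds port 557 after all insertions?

9

Insert 865: h=0, slot 0 empty => index 0.
Insert 967: h=4, slot 4 empty => index 4.
Insert 986: h=0, slot 0 occupied => index 1.
Insert 87: h=4, slot 4 occupied => index 5.
Insert 557: h=0, slots 0,1,4 occupied => index 9.
Table: [865, 986, -, -, 967, 87, -, -, -, 557, -]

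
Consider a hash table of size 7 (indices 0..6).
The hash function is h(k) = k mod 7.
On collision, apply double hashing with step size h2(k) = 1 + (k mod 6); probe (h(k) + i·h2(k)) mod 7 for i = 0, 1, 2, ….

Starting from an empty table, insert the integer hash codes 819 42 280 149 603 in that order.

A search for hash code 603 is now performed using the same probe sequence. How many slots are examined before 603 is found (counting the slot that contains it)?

4

819 hashes to 0; slot 0 is free -> place at 0.
42 hashes to 0, h2=1; 0 taken -> place at 1.
280 hashes to 0, h2=5; 0 taken -> place at 5.
149 hashes to 2; slot 2 is free -> place at 2.
603 hashes to 1, h2=4; 1,5,2 taken -> place at 6.
Table: [819, 42, 149, —, —, 280, 603]
Lookup 603: h=1, h2=4, probe 1,5,2,6 → found at 6.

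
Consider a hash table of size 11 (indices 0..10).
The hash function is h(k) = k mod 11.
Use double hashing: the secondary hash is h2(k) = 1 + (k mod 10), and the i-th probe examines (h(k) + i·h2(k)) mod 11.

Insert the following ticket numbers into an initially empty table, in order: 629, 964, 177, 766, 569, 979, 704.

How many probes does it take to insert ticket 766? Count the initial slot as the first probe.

2

629: h=2 => slot 2
964: h=7 => slot 7
177: h=1 => slot 1
766: h=7, h2=7, probe 7,3 => slot 3
569: h=8 => slot 8
979: h=0 => slot 0
704: h=0, h2=5, probe 0,5 => slot 5
Table: [979, 177, 629, 766, -, 704, -, 964, 569, -, -]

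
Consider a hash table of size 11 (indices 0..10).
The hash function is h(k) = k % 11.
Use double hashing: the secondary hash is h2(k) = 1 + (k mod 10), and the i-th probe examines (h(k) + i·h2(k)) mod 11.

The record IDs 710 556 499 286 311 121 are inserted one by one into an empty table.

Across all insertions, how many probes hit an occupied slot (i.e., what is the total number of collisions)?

710: h=6 -> slot 6
556: h=6, h2=7, probe 6,2 -> slot 2
499: h=4 -> slot 4
286: h=0 -> slot 0
311: h=3 -> slot 3
121: h=0, h2=2, probe 0,2,4,6,8 -> slot 8
Table: [286, —, 556, 311, 499, —, 710, —, 121, —, —]

5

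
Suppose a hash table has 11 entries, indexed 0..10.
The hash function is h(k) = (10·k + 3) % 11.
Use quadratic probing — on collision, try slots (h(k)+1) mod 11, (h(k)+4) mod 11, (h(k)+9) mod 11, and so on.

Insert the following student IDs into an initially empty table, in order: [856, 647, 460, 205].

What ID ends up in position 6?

647

856: h=5 → slot 5
647: h=5, probe 5,6 → slot 6
460: h=5, probe 5,6,9 → slot 9
205: h=7 → slot 7
Table: [_, _, _, _, _, 856, 647, 205, _, 460, _]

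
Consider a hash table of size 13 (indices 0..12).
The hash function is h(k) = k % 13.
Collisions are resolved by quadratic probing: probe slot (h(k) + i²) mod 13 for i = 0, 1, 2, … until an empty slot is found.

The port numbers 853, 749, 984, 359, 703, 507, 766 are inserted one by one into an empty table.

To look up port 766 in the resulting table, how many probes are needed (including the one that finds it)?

Insert 853: h=8, slot 8 empty → index 8.
Insert 749: h=8, slot 8 occupied → index 9.
Insert 984: h=9, slot 9 occupied → index 10.
Insert 359: h=8, slots 8,9 occupied → index 12.
Insert 703: h=1, slot 1 empty → index 1.
Insert 507: h=0, slot 0 empty → index 0.
Insert 766: h=12, slots 12,0 occupied → index 3.
Table: [507, 703, —, 766, —, —, —, —, 853, 749, 984, —, 359]
Lookup 766: h=12, probe 12,0,3 → found at 3.

3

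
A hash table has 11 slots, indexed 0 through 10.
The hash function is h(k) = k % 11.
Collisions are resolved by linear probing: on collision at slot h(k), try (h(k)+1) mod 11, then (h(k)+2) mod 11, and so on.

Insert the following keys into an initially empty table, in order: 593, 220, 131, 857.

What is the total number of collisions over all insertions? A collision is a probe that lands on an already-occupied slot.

593: h=10 → slot 10
220: h=0 → slot 0
131: h=10, probe 10,0,1 → slot 1
857: h=10, probe 10,0,1,2 → slot 2
Table: [220, 131, 857, _, _, _, _, _, _, _, 593]

5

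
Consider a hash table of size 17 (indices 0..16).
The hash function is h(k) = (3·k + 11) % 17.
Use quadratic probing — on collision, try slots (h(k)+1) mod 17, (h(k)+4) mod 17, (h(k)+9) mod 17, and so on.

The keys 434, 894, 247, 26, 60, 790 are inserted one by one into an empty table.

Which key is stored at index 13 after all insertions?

434: h=4 → slot 4
894: h=7 → slot 7
247: h=4, probe 4,5 → slot 5
26: h=4, probe 4,5,8 → slot 8
60: h=4, probe 4,5,8,13 → slot 13
790: h=1 → slot 1
Table: [_, 790, _, _, 434, 247, _, 894, 26, _, _, _, _, 60, _, _, _]

60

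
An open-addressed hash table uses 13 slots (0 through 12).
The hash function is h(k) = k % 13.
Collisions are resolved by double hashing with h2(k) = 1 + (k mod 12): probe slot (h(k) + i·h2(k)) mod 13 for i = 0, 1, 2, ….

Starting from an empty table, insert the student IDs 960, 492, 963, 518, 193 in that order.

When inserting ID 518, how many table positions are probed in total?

Insert 960: h=11, slot 11 empty → index 11.
Insert 492: h=11, h2=1, slot 11 occupied → index 12.
Insert 963: h=1, slot 1 empty → index 1.
Insert 518: h=11, h2=3, slots 11,1 occupied → index 4.
Insert 193: h=11, h2=2, slot 11 occupied → index 0.
Table: [193, 963, _, _, 518, _, _, _, _, _, _, 960, 492]

3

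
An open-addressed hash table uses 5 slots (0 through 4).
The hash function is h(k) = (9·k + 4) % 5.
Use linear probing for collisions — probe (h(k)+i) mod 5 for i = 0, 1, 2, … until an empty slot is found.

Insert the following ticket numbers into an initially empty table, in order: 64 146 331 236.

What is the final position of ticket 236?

64 hashes to 0; slot 0 is free -> place at 0.
146 hashes to 3; slot 3 is free -> place at 3.
331 hashes to 3; 3 taken -> place at 4.
236 hashes to 3; 3,4,0 taken -> place at 1.
Table: [64, 236, _, 146, 331]

1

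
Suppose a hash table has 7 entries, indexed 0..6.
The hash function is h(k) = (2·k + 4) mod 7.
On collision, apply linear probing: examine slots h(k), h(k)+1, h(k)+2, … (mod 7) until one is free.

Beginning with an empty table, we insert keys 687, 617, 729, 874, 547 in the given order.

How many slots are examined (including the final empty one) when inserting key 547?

5

687 hashes to 6; slot 6 is free → place at 6.
617 hashes to 6; 6 taken → place at 0.
729 hashes to 6; 6,0 taken → place at 1.
874 hashes to 2; slot 2 is free → place at 2.
547 hashes to 6; 6,0,1,2 taken → place at 3.
Table: [617, 729, 874, 547, _, _, 687]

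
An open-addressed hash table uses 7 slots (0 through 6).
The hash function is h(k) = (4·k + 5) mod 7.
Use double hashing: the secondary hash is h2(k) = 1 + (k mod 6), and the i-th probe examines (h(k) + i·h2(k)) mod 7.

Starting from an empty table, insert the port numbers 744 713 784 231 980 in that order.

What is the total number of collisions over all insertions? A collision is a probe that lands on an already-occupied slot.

3

744: h=6 => slot 6
713: h=1 => slot 1
784: h=5 => slot 5
231: h=5, h2=4, probe 5,2 => slot 2
980: h=5, h2=3, probe 5,1,4 => slot 4
Table: [∅, 713, 231, ∅, 980, 784, 744]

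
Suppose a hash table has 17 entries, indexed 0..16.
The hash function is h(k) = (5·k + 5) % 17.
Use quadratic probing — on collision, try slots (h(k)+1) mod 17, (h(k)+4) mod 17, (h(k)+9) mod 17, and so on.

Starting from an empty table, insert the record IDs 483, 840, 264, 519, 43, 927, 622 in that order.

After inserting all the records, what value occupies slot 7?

483: h=6 => slot 6
840: h=6, probe 6,7 => slot 7
264: h=16 => slot 16
519: h=16, probe 16,0 => slot 0
43: h=16, probe 16,0,3 => slot 3
927: h=16, probe 16,0,3,8 => slot 8
622: h=4 => slot 4
Table: [519, ., ., 43, 622, ., 483, 840, 927, ., ., ., ., ., ., ., 264]

840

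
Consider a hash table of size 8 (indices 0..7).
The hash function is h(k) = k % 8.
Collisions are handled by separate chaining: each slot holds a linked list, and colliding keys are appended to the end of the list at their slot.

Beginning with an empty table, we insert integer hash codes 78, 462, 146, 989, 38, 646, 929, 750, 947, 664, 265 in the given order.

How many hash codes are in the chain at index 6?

78 → bucket 6
462 → bucket 6 (collision)
146 → bucket 2
989 → bucket 5
38 → bucket 6 (collision)
646 → bucket 6 (collision)
929 → bucket 1
750 → bucket 6 (collision)
947 → bucket 3
664 → bucket 0
265 → bucket 1 (collision)
Final buckets:
0: 664
1: 929 -> 265
2: 146
3: 947
4: -
5: 989
6: 78 -> 462 -> 38 -> 646 -> 750
7: -

5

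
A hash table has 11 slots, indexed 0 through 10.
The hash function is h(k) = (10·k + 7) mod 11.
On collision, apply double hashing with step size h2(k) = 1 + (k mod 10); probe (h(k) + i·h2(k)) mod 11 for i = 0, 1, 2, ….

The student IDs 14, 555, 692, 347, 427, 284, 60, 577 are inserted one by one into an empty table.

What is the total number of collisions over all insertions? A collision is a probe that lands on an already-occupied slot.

14: h=4 -> slot 4
555: h=2 -> slot 2
692: h=8 -> slot 8
347: h=1 -> slot 1
427: h=9 -> slot 9
284: h=9, h2=5, probe 9,3 -> slot 3
60: h=2, h2=1, probe 2,3,4,5 -> slot 5
577: h=2, h2=8, probe 2,10 -> slot 10
Table: [., 347, 555, 284, 14, 60, ., ., 692, 427, 577]

5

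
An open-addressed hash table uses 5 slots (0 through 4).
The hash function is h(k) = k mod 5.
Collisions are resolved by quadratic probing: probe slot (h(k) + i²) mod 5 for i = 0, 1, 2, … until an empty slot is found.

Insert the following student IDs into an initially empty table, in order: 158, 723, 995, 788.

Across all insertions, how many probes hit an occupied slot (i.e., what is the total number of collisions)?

3

158: h=3 → slot 3
723: h=3, probe 3,4 → slot 4
995: h=0 → slot 0
788: h=3, probe 3,4,2 → slot 2
Table: [995, _, 788, 158, 723]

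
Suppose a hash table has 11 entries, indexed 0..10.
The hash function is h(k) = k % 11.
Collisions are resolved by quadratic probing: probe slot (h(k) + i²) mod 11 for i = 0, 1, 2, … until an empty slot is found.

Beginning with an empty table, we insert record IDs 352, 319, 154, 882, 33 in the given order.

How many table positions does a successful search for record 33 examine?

352 hashes to 0; slot 0 is free -> place at 0.
319 hashes to 0; 0 taken -> place at 1.
154 hashes to 0; 0,1 taken -> place at 4.
882 hashes to 2; slot 2 is free -> place at 2.
33 hashes to 0; 0,1,4 taken -> place at 9.
Table: [352, 319, 882, ., 154, ., ., ., ., 33, .]
Lookup 33: h=0, probe 0,1,4,9 → found at 9.

4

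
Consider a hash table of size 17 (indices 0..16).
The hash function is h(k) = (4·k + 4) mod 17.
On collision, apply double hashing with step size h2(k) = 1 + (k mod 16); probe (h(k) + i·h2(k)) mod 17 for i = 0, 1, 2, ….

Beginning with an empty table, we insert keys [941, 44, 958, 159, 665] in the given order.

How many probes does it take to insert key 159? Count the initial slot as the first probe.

Insert 941: h=11, slot 11 empty => index 11.
Insert 44: h=10, slot 10 empty => index 10.
Insert 958: h=11, h2=15, slot 11 occupied => index 9.
Insert 159: h=11, h2=16, slots 11,10,9 occupied => index 8.
Insert 665: h=12, slot 12 empty => index 12.
Table: [—, —, —, —, —, —, —, —, 159, 958, 44, 941, 665, —, —, —, —]

4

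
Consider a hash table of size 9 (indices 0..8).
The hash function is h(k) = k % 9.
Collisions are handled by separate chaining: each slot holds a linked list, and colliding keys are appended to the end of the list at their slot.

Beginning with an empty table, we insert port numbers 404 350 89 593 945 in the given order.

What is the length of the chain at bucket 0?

1

Insert 404: h=8, bucket 8 empty → new chain.
Insert 350: h=8, bucket 8 nonempty → append to chain.
Insert 89: h=8, bucket 8 nonempty → append to chain.
Insert 593: h=8, bucket 8 nonempty → append to chain.
Insert 945: h=0, bucket 0 empty → new chain.
Final buckets:
0: 945
1: ∅
2: ∅
3: ∅
4: ∅
5: ∅
6: ∅
7: ∅
8: 404 -> 350 -> 89 -> 593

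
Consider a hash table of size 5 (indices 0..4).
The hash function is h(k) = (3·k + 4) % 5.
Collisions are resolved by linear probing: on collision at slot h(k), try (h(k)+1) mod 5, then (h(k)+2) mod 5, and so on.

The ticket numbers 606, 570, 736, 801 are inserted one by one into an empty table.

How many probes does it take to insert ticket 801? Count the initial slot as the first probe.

4

606: h=2 => slot 2
570: h=4 => slot 4
736: h=2, probe 2,3 => slot 3
801: h=2, probe 2,3,4,0 => slot 0
Table: [801, _, 606, 736, 570]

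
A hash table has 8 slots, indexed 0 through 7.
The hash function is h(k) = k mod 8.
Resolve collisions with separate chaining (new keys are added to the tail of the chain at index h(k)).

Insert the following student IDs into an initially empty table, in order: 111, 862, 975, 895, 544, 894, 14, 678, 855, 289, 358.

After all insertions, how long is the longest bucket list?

111 → bucket 7
862 → bucket 6
975 → bucket 7 (collision)
895 → bucket 7 (collision)
544 → bucket 0
894 → bucket 6 (collision)
14 → bucket 6 (collision)
678 → bucket 6 (collision)
855 → bucket 7 (collision)
289 → bucket 1
358 → bucket 6 (collision)
Final buckets:
0: 544
1: 289
2: -
3: -
4: -
5: -
6: 862 -> 894 -> 14 -> 678 -> 358
7: 111 -> 975 -> 895 -> 855

5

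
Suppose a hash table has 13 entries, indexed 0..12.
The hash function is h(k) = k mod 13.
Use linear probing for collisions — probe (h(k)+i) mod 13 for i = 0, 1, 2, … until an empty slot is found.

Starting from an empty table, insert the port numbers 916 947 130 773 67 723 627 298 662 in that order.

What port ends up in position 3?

Insert 916: h=6, slot 6 empty → index 6.
Insert 947: h=11, slot 11 empty → index 11.
Insert 130: h=0, slot 0 empty → index 0.
Insert 773: h=6, slot 6 occupied → index 7.
Insert 67: h=2, slot 2 empty → index 2.
Insert 723: h=8, slot 8 empty → index 8.
Insert 627: h=3, slot 3 empty → index 3.
Insert 298: h=12, slot 12 empty → index 12.
Insert 662: h=12, slots 12,0 occupied → index 1.
Table: [130, 662, 67, 627, -, -, 916, 773, 723, -, -, 947, 298]

627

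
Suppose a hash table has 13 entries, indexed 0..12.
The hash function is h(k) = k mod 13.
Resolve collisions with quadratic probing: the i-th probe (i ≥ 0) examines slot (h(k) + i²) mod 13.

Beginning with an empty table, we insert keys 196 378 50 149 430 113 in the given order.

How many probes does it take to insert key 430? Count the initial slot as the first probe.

196 hashes to 1; slot 1 is free → place at 1.
378 hashes to 1; 1 taken → place at 2.
50 hashes to 11; slot 11 is free → place at 11.
149 hashes to 6; slot 6 is free → place at 6.
430 hashes to 1; 1,2 taken → place at 5.
113 hashes to 9; slot 9 is free → place at 9.
Table: [_, 196, 378, _, _, 430, 149, _, _, 113, _, 50, _]

3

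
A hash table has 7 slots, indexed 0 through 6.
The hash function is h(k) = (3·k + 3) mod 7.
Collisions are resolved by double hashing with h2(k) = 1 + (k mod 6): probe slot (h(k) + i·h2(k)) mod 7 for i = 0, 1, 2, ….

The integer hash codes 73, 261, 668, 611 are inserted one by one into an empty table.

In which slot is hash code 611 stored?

73: h=5 → slot 5
261: h=2 → slot 2
668: h=5, h2=3, probe 5,1 → slot 1
611: h=2, h2=6, probe 2,1,0 → slot 0
Table: [611, 668, 261, —, —, 73, —]

0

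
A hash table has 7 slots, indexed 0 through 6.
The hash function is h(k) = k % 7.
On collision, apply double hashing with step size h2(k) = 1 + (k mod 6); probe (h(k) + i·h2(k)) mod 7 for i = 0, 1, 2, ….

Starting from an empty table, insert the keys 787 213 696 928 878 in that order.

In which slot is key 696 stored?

787 hashes to 3; slot 3 is free → place at 3.
213 hashes to 3, h2=4; 3 taken → place at 0.
696 hashes to 3, h2=1; 3 taken → place at 4.
928 hashes to 4, h2=5; 4 taken → place at 2.
878 hashes to 3, h2=3; 3 taken → place at 6.
Table: [213, _, 928, 787, 696, _, 878]

4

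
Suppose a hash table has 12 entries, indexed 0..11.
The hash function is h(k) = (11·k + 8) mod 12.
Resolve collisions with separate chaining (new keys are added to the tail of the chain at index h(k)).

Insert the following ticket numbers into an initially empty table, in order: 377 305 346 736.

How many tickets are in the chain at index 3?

2

Insert 377: h=3, bucket 3 empty -> new chain.
Insert 305: h=3, bucket 3 nonempty -> append to chain.
Insert 346: h=10, bucket 10 empty -> new chain.
Insert 736: h=4, bucket 4 empty -> new chain.
Final buckets:
0: _
1: _
2: _
3: 377 -> 305
4: 736
5: _
6: _
7: _
8: _
9: _
10: 346
11: _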